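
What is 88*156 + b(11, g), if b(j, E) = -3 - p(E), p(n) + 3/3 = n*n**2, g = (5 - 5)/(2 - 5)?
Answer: 13726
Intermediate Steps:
g = 0 (g = 0/(-3) = 0*(-1/3) = 0)
p(n) = -1 + n**3 (p(n) = -1 + n*n**2 = -1 + n**3)
b(j, E) = -2 - E**3 (b(j, E) = -3 - (-1 + E**3) = -3 + (1 - E**3) = -2 - E**3)
88*156 + b(11, g) = 88*156 + (-2 - 1*0**3) = 13728 + (-2 - 1*0) = 13728 + (-2 + 0) = 13728 - 2 = 13726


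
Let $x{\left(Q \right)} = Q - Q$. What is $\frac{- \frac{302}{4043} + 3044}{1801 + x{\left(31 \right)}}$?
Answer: $\frac{12306590}{7281443} \approx 1.6901$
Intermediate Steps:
$x{\left(Q \right)} = 0$
$\frac{- \frac{302}{4043} + 3044}{1801 + x{\left(31 \right)}} = \frac{- \frac{302}{4043} + 3044}{1801 + 0} = \frac{\left(-302\right) \frac{1}{4043} + 3044}{1801} = \left(- \frac{302}{4043} + 3044\right) \frac{1}{1801} = \frac{12306590}{4043} \cdot \frac{1}{1801} = \frac{12306590}{7281443}$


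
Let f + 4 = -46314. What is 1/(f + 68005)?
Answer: 1/21687 ≈ 4.6111e-5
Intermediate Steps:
f = -46318 (f = -4 - 46314 = -46318)
1/(f + 68005) = 1/(-46318 + 68005) = 1/21687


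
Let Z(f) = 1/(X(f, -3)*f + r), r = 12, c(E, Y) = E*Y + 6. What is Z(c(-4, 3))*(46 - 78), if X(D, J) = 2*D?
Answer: -8/21 ≈ -0.38095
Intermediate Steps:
c(E, Y) = 6 + E*Y
Z(f) = 1/(12 + 2*f²) (Z(f) = 1/((2*f)*f + 12) = 1/(2*f² + 12) = 1/(12 + 2*f²))
Z(c(-4, 3))*(46 - 78) = (1/(2*(6 + (6 - 4*3)²)))*(46 - 78) = (1/(2*(6 + (6 - 12)²)))*(-32) = (1/(2*(6 + (-6)²)))*(-32) = (1/(2*(6 + 36)))*(-32) = ((½)/42)*(-32) = ((½)*(1/42))*(-32) = (1/84)*(-32) = -8/21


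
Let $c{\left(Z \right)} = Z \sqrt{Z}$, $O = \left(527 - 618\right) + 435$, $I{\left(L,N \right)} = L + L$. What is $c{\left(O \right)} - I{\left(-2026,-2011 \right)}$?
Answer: $4052 + 688 \sqrt{86} \approx 10432.0$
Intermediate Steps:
$I{\left(L,N \right)} = 2 L$
$O = 344$ ($O = -91 + 435 = 344$)
$c{\left(Z \right)} = Z^{\frac{3}{2}}$
$c{\left(O \right)} - I{\left(-2026,-2011 \right)} = 344^{\frac{3}{2}} - 2 \left(-2026\right) = 688 \sqrt{86} - -4052 = 688 \sqrt{86} + 4052 = 4052 + 688 \sqrt{86}$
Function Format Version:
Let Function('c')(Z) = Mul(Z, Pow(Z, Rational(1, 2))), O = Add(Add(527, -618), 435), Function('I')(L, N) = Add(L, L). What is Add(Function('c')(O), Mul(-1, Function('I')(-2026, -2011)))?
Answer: Add(4052, Mul(688, Pow(86, Rational(1, 2)))) ≈ 10432.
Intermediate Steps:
Function('I')(L, N) = Mul(2, L)
O = 344 (O = Add(-91, 435) = 344)
Function('c')(Z) = Pow(Z, Rational(3, 2))
Add(Function('c')(O), Mul(-1, Function('I')(-2026, -2011))) = Add(Pow(344, Rational(3, 2)), Mul(-1, Mul(2, -2026))) = Add(Mul(688, Pow(86, Rational(1, 2))), Mul(-1, -4052)) = Add(Mul(688, Pow(86, Rational(1, 2))), 4052) = Add(4052, Mul(688, Pow(86, Rational(1, 2))))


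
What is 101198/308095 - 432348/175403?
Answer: -115453824266/54040787285 ≈ -2.1364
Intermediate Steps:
101198/308095 - 432348/175403 = -115453824266/54040787285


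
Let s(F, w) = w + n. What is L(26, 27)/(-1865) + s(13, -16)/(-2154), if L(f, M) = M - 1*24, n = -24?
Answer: 34069/2008605 ≈ 0.016962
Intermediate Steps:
L(f, M) = -24 + M (L(f, M) = M - 24 = -24 + M)
s(F, w) = -24 + w (s(F, w) = w - 24 = -24 + w)
L(26, 27)/(-1865) + s(13, -16)/(-2154) = (-24 + 27)/(-1865) + (-24 - 16)/(-2154) = 3*(-1/1865) - 40*(-1/2154) = -3/1865 + 20/1077 = 34069/2008605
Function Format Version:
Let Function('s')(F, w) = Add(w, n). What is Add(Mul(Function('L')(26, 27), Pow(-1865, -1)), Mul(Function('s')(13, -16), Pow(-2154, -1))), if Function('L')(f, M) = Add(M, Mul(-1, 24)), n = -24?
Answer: Rational(34069, 2008605) ≈ 0.016962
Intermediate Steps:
Function('L')(f, M) = Add(-24, M) (Function('L')(f, M) = Add(M, -24) = Add(-24, M))
Function('s')(F, w) = Add(-24, w) (Function('s')(F, w) = Add(w, -24) = Add(-24, w))
Add(Mul(Function('L')(26, 27), Pow(-1865, -1)), Mul(Function('s')(13, -16), Pow(-2154, -1))) = Add(Mul(Add(-24, 27), Pow(-1865, -1)), Mul(Add(-24, -16), Pow(-2154, -1))) = Add(Mul(3, Rational(-1, 1865)), Mul(-40, Rational(-1, 2154))) = Add(Rational(-3, 1865), Rational(20, 1077)) = Rational(34069, 2008605)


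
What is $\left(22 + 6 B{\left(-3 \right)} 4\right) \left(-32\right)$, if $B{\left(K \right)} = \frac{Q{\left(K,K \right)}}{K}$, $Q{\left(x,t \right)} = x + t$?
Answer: $-2240$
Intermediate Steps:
$Q{\left(x,t \right)} = t + x$
$B{\left(K \right)} = 2$ ($B{\left(K \right)} = \frac{K + K}{K} = \frac{2 K}{K} = 2$)
$\left(22 + 6 B{\left(-3 \right)} 4\right) \left(-32\right) = \left(22 + 6 \cdot 2 \cdot 4\right) \left(-32\right) = \left(22 + 12 \cdot 4\right) \left(-32\right) = \left(22 + 48\right) \left(-32\right) = 70 \left(-32\right) = -2240$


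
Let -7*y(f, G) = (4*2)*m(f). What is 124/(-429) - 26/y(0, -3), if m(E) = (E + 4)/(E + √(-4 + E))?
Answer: -124/429 + 91*I/8 ≈ -0.28904 + 11.375*I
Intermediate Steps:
m(E) = (4 + E)/(E + √(-4 + E))
y(f, G) = -8*(4 + f)/(7*(f + √(-4 + f))) (y(f, G) = -4*2*(4 + f)/(f + √(-4 + f))/7 = -8*(4 + f)/(f + √(-4 + f))/7 = -8*(4 + f)/(7*(f + √(-4 + f))))
124/(-429) - 26/y(0, -3) = 124/(-429) - 26*7*(0 + √(-4 + 0))/(8*(-4 - 1*0)) = 124*(-1/429) - 26*7*(0 + √(-4))/(8*(-4 + 0)) = -124/429 - 26*(-7*I/16) = -124/429 - (-91)*I/8 = -124/429 + 91*I/8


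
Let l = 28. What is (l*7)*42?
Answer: 8232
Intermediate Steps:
(l*7)*42 = (28*7)*42 = 196*42 = 8232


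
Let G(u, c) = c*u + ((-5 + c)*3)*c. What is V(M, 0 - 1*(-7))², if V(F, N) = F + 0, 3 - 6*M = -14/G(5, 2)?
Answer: 25/576 ≈ 0.043403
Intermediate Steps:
G(u, c) = c*u + c*(-15 + 3*c) (G(u, c) = c*u + (-15 + 3*c)*c = c*u + c*(-15 + 3*c))
M = 5/24 (M = ½ - (-7)/(3*(2*(-15 + 5 + 3*2))) = ½ - (-7)/(3*(2*(-15 + 5 + 6))) = ½ - (-7)/(3*(2*(-4))) = ½ - (-7)/(3*(-8)) = ½ - (-7)*(-1)/(3*8) = ½ - ⅙*7/4 = ½ - 7/24 = 5/24 ≈ 0.20833)
V(F, N) = F
V(M, 0 - 1*(-7))² = (5/24)² = 25/576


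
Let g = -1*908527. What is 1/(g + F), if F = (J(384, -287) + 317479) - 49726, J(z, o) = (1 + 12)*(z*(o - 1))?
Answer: -1/2078470 ≈ -4.8112e-7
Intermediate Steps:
J(z, o) = 13*z*(-1 + o) (J(z, o) = 13*(z*(-1 + o)) = 13*z*(-1 + o))
g = -908527
F = -1169943 (F = (13*384*(-1 - 287) + 317479) - 49726 = (13*384*(-288) + 317479) - 49726 = (-1437696 + 317479) - 49726 = -1120217 - 49726 = -1169943)
1/(g + F) = 1/(-908527 - 1169943) = 1/(-2078470) = -1/2078470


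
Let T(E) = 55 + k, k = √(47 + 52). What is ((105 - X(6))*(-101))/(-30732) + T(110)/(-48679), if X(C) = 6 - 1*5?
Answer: 9800653/28769289 - 3*√11/48679 ≈ 0.34046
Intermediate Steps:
X(C) = 1 (X(C) = 6 - 5 = 1)
k = 3*√11 (k = √99 = 3*√11 ≈ 9.9499)
T(E) = 55 + 3*√11
((105 - X(6))*(-101))/(-30732) + T(110)/(-48679) = ((105 - 1*1)*(-101))/(-30732) + (55 + 3*√11)/(-48679) = ((105 - 1)*(-101))*(-1/30732) + (55 + 3*√11)*(-1/48679) = (104*(-101))*(-1/30732) + (-55/48679 - 3*√11/48679) = -10504*(-1/30732) + (-55/48679 - 3*√11/48679) = 202/591 + (-55/48679 - 3*√11/48679) = 9800653/28769289 - 3*√11/48679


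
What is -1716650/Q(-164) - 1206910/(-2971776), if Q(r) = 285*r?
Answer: 754080445/20307136 ≈ 37.134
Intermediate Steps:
-1716650/Q(-164) - 1206910/(-2971776) = -1716650/(285*(-164)) - 1206910/(-2971776) = -1716650/(-46740) - 1206910*(-1/2971776) = -1716650*(-1/46740) + 603455/1485888 = 9035/246 + 603455/1485888 = 754080445/20307136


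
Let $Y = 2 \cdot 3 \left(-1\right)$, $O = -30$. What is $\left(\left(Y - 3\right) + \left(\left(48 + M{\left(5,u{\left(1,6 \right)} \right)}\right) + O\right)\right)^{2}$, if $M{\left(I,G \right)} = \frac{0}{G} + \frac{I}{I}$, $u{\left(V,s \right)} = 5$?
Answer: $100$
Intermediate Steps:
$Y = -6$ ($Y = 6 \left(-1\right) = -6$)
$M{\left(I,G \right)} = 1$ ($M{\left(I,G \right)} = 0 + 1 = 1$)
$\left(\left(Y - 3\right) + \left(\left(48 + M{\left(5,u{\left(1,6 \right)} \right)}\right) + O\right)\right)^{2} = \left(\left(-6 - 3\right) + \left(\left(48 + 1\right) - 30\right)\right)^{2} = \left(\left(-6 - 3\right) + \left(49 - 30\right)\right)^{2} = \left(-9 + 19\right)^{2} = 10^{2} = 100$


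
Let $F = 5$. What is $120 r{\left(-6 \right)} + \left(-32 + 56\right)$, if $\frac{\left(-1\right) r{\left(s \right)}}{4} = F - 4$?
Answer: $-456$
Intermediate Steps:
$r{\left(s \right)} = -4$ ($r{\left(s \right)} = - 4 \left(5 - 4\right) = \left(-4\right) 1 = -4$)
$120 r{\left(-6 \right)} + \left(-32 + 56\right) = 120 \left(-4\right) + \left(-32 + 56\right) = -480 + 24 = -456$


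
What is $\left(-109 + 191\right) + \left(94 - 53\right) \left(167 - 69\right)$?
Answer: $4100$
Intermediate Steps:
$\left(-109 + 191\right) + \left(94 - 53\right) \left(167 - 69\right) = 82 + 41 \cdot 98 = 82 + 4018 = 4100$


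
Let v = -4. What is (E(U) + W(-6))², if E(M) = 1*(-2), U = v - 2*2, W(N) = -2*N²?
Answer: 5476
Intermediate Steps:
U = -8 (U = -4 - 2*2 = -4 - 4 = -8)
E(M) = -2
(E(U) + W(-6))² = (-2 - 2*(-6)²)² = (-2 - 2*36)² = (-2 - 72)² = (-74)² = 5476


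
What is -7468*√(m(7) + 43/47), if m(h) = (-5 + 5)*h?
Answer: -7468*√2021/47 ≈ -7143.1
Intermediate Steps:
m(h) = 0 (m(h) = 0*h = 0)
-7468*√(m(7) + 43/47) = -7468*√(0 + 43/47) = -7468*√2021/47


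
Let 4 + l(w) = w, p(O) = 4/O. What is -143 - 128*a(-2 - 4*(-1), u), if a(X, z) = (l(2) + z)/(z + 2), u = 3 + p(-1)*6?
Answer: -5661/19 ≈ -297.95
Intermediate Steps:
l(w) = -4 + w
u = -21 (u = 3 + (4/(-1))*6 = 3 + (4*(-1))*6 = 3 - 4*6 = 3 - 24 = -21)
a(X, z) = (-2 + z)/(2 + z) (a(X, z) = ((-4 + 2) + z)/(z + 2) = (-2 + z)/(2 + z))
-143 - 128*a(-2 - 4*(-1), u) = -143 - 128*(-2 - 21)/(2 - 21) = -143 - 128*(-23)/(-19) = -143 - (-128)*(-23)/19 = -143 - 128*23/19 = -143 - 2944/19 = -5661/19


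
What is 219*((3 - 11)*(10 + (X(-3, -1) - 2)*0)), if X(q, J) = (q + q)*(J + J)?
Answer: -17520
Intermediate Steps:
X(q, J) = 4*J*q (X(q, J) = (2*q)*(2*J) = 4*J*q)
219*((3 - 11)*(10 + (X(-3, -1) - 2)*0)) = 219*((3 - 11)*(10 + (4*(-1)*(-3) - 2)*0)) = 219*(-8*(10 + (12 - 2)*0)) = 219*(-8*(10 + 10*0)) = 219*(-8*(10 + 0)) = 219*(-8*10) = 219*(-80) = -17520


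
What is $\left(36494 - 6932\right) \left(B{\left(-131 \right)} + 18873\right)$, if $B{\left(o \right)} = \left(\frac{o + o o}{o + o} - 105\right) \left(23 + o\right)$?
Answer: $1100681946$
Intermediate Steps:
$B{\left(o \right)} = \left(-105 + \frac{o + o^{2}}{2 o}\right) \left(23 + o\right)$ ($B{\left(o \right)} = \left(\frac{o + o^{2}}{2 o} - 105\right) \left(23 + o\right) = \left(-105 + \frac{o + o^{2}}{2 o}\right) \left(23 + o\right)$)
$\left(36494 - 6932\right) \left(B{\left(-131 \right)} + 18873\right) = \left(36494 - 6932\right) \left(\left(- \frac{4807}{2} + \frac{\left(-131\right)^{2}}{2} - -12183\right) + 18873\right) = 29562 \left(\left(- \frac{4807}{2} + \frac{1}{2} \cdot 17161 + 12183\right) + 18873\right) = 29562 \left(\left(- \frac{4807}{2} + \frac{17161}{2} + 12183\right) + 18873\right) = 29562 \left(18360 + 18873\right) = 29562 \cdot 37233 = 1100681946$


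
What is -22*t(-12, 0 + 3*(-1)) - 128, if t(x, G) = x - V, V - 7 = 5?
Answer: 400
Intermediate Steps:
V = 12 (V = 7 + 5 = 12)
t(x, G) = -12 + x (t(x, G) = x - 1*12 = x - 12 = -12 + x)
-22*t(-12, 0 + 3*(-1)) - 128 = -22*(-12 - 12) - 128 = -22*(-24) - 128 = 528 - 128 = 400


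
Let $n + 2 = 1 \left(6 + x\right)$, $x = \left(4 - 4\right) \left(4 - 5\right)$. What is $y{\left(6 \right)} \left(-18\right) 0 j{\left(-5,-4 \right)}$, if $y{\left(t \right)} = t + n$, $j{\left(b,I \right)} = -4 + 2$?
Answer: $0$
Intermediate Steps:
$j{\left(b,I \right)} = -2$
$x = 0$ ($x = 0 \left(-1\right) = 0$)
$n = 4$ ($n = -2 + 1 \left(6 + 0\right) = -2 + 1 \cdot 6 = -2 + 6 = 4$)
$y{\left(t \right)} = 4 + t$ ($y{\left(t \right)} = t + 4 = 4 + t$)
$y{\left(6 \right)} \left(-18\right) 0 j{\left(-5,-4 \right)} = \left(4 + 6\right) \left(-18\right) 0 \left(-2\right) = 10 \left(-18\right) 0 = \left(-180\right) 0 = 0$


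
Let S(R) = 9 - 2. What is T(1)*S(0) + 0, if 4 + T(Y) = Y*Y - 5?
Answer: -56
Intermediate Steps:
S(R) = 7
T(Y) = -9 + Y**2 (T(Y) = -4 + (Y*Y - 5) = -4 + (Y**2 - 5) = -4 + (-5 + Y**2) = -9 + Y**2)
T(1)*S(0) + 0 = (-9 + 1**2)*7 + 0 = (-9 + 1)*7 + 0 = -8*7 + 0 = -56 + 0 = -56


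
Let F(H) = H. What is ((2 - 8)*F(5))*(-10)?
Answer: 300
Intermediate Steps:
((2 - 8)*F(5))*(-10) = ((2 - 8)*5)*(-10) = -6*5*(-10) = -30*(-10) = 300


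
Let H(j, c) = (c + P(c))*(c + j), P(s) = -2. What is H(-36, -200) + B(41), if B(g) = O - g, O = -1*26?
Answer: 47605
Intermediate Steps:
O = -26
B(g) = -26 - g
H(j, c) = (-2 + c)*(c + j) (H(j, c) = (c - 2)*(c + j) = (-2 + c)*(c + j))
H(-36, -200) + B(41) = ((-200)² - 2*(-200) - 2*(-36) - 200*(-36)) + (-26 - 1*41) = (40000 + 400 + 72 + 7200) + (-26 - 41) = 47672 - 67 = 47605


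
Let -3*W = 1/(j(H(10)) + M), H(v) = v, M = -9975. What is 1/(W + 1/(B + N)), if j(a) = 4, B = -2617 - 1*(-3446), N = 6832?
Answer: 229163493/37574 ≈ 6099.0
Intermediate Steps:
B = 829 (B = -2617 + 3446 = 829)
W = 1/29913 (W = -1/(3*(4 - 9975)) = -⅓/(-9971) = -⅓*(-1/9971) = 1/29913 ≈ 3.3430e-5)
1/(W + 1/(B + N)) = 1/(1/29913 + 1/(829 + 6832)) = 1/(1/29913 + 1/7661) = 1/(37574/229163493) = 229163493/37574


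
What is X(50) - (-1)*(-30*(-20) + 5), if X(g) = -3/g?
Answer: 30247/50 ≈ 604.94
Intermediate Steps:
X(50) - (-1)*(-30*(-20) + 5) = -3/50 - (-1)*(-30*(-20) + 5) = -3*1/50 - (-1)*(600 + 5) = -3/50 - (-1)*605 = -3/50 - 1*(-605) = -3/50 + 605 = 30247/50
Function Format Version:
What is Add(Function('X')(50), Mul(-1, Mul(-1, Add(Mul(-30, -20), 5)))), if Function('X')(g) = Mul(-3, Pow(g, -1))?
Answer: Rational(30247, 50) ≈ 604.94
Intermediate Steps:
Add(Function('X')(50), Mul(-1, Mul(-1, Add(Mul(-30, -20), 5)))) = Add(Mul(-3, Pow(50, -1)), Mul(-1, Mul(-1, Add(Mul(-30, -20), 5)))) = Add(Mul(-3, Rational(1, 50)), Mul(-1, Mul(-1, Add(600, 5)))) = Add(Rational(-3, 50), Mul(-1, Mul(-1, 605))) = Add(Rational(-3, 50), Mul(-1, -605)) = Add(Rational(-3, 50), 605) = Rational(30247, 50)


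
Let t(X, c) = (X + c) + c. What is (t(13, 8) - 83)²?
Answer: 2916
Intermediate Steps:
t(X, c) = X + 2*c
(t(13, 8) - 83)² = ((13 + 2*8) - 83)² = ((13 + 16) - 83)² = (29 - 83)² = (-54)² = 2916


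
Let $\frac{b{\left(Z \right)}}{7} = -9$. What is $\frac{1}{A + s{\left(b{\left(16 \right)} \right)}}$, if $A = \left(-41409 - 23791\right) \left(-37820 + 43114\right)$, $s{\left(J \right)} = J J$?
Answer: $- \frac{1}{345164831} \approx -2.8972 \cdot 10^{-9}$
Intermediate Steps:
$b{\left(Z \right)} = -63$ ($b{\left(Z \right)} = 7 \left(-9\right) = -63$)
$s{\left(J \right)} = J^{2}$
$A = -345168800$ ($A = \left(-65200\right) 5294 = -345168800$)
$\frac{1}{A + s{\left(b{\left(16 \right)} \right)}} = \frac{1}{-345168800 + \left(-63\right)^{2}} = \frac{1}{-345168800 + 3969} = \frac{1}{-345164831} = - \frac{1}{345164831}$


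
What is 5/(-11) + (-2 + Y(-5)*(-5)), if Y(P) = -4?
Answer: 193/11 ≈ 17.545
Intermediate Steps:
5/(-11) + (-2 + Y(-5)*(-5)) = 5/(-11) + (-2 - 4*(-5)) = 5*(-1/11) + (-2 + 20) = -5/11 + 18 = 193/11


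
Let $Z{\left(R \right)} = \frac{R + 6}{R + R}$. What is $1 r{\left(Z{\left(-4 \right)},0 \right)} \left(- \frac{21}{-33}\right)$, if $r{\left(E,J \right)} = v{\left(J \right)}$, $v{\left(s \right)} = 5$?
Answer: $\frac{35}{11} \approx 3.1818$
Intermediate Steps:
$Z{\left(R \right)} = \frac{6 + R}{2 R}$
$r{\left(E,J \right)} = 5$
$1 r{\left(Z{\left(-4 \right)},0 \right)} \left(- \frac{21}{-33}\right) = 1 \cdot 5 \left(- \frac{21}{-33}\right) = 5 \left(\left(-21\right) \left(- \frac{1}{33}\right)\right) = 5 \cdot \frac{7}{11} = \frac{35}{11}$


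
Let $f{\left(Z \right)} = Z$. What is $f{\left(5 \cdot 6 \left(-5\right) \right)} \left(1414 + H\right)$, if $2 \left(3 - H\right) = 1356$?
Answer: $-110850$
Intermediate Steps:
$H = -675$ ($H = 3 - 678 = -675$)
$f{\left(5 \cdot 6 \left(-5\right) \right)} \left(1414 + H\right) = 5 \cdot 6 \left(-5\right) \left(1414 - 675\right) = 5 \left(-30\right) 739 = \left(-150\right) 739 = -110850$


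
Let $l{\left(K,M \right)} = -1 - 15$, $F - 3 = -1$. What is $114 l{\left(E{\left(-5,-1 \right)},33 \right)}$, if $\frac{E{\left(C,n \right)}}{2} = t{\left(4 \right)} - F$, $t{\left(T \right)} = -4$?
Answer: $-1824$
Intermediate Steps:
$F = 2$ ($F = 3 - 1 = 2$)
$E{\left(C,n \right)} = -12$ ($E{\left(C,n \right)} = 2 \left(-4 - 2\right) = 2 \left(-6\right) = -12$)
$l{\left(K,M \right)} = -16$
$114 l{\left(E{\left(-5,-1 \right)},33 \right)} = 114 \left(-16\right) = -1824$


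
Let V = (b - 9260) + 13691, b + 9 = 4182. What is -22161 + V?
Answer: -13557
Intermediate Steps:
b = 4173 (b = -9 + 4182 = 4173)
V = 8604 (V = (4173 - 9260) + 13691 = -5087 + 13691 = 8604)
-22161 + V = -22161 + 8604 = -13557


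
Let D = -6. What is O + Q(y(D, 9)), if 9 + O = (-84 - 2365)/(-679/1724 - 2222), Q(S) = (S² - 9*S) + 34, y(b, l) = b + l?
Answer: 31041925/3831407 ≈ 8.1020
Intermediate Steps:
Q(S) = 34 + S² - 9*S
O = -30260587/3831407 (O = -9 + (-84 - 2365)/(-679/1724 - 2222) = -9 - 2449/(-679*1/1724 - 2222) = -9 - 2449/(-679/1724 - 2222) = -9 - 2449/(-3831407/1724) = -9 - 2449*(-1724/3831407) = -9 + 4222076/3831407 = -30260587/3831407 ≈ -7.8980)
O + Q(y(D, 9)) = -30260587/3831407 + (34 + (-6 + 9)² - 9*(-6 + 9)) = -30260587/3831407 + (34 + 3² - 9*3) = -30260587/3831407 + (34 + 9 - 27) = -30260587/3831407 + 16 = 31041925/3831407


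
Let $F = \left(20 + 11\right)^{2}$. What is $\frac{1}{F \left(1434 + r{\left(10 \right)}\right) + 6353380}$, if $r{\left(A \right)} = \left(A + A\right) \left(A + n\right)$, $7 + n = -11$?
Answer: $\frac{1}{7577694} \approx 1.3197 \cdot 10^{-7}$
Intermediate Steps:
$n = -18$ ($n = -7 - 11 = -18$)
$F = 961$ ($F = 31^{2} = 961$)
$r{\left(A \right)} = 2 A \left(-18 + A\right)$ ($r{\left(A \right)} = \left(A + A\right) \left(A - 18\right) = 2 A \left(-18 + A\right)$)
$\frac{1}{F \left(1434 + r{\left(10 \right)}\right) + 6353380} = \frac{1}{961 \left(1434 + 2 \cdot 10 \left(-18 + 10\right)\right) + 6353380} = \frac{1}{961 \left(1434 + 2 \cdot 10 \left(-8\right)\right) + 6353380} = \frac{1}{961 \left(1434 - 160\right) + 6353380} = \frac{1}{961 \cdot 1274 + 6353380} = \frac{1}{1224314 + 6353380} = \frac{1}{7577694}$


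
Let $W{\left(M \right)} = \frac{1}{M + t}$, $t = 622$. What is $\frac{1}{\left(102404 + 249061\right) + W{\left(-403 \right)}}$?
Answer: $\frac{219}{76970836} \approx 2.8452 \cdot 10^{-6}$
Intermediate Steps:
$W{\left(M \right)} = \frac{1}{622 + M}$ ($W{\left(M \right)} = \frac{1}{M + 622} = \frac{1}{622 + M}$)
$\frac{1}{\left(102404 + 249061\right) + W{\left(-403 \right)}} = \frac{1}{\left(102404 + 249061\right) + \frac{1}{622 - 403}} = \frac{1}{351465 + \frac{1}{219}} = \frac{1}{\frac{76970836}{219}} = \frac{219}{76970836}$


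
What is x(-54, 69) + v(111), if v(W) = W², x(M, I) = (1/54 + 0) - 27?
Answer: 663877/54 ≈ 12294.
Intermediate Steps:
x(M, I) = -1457/54 (x(M, I) = (1/54 + 0) - 27 = 1/54 - 27 = -1457/54)
x(-54, 69) + v(111) = -1457/54 + 111² = -1457/54 + 12321 = 663877/54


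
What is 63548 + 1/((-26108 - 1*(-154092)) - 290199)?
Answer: 10308438819/162215 ≈ 63548.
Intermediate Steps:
63548 + 1/((-26108 - 1*(-154092)) - 290199) = 63548 + 1/((-26108 + 154092) - 290199) = 63548 + 1/(127984 - 290199) = 63548 + 1/(-162215) = 63548 - 1/162215 = 10308438819/162215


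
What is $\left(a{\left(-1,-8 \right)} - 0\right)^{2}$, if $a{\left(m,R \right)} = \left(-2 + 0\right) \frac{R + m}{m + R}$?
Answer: $4$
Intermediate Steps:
$a{\left(m,R \right)} = -2$ ($a{\left(m,R \right)} = - 2 \frac{R + m}{R + m} = \left(-2\right) 1 = -2$)
$\left(a{\left(-1,-8 \right)} - 0\right)^{2} = \left(-2 - 0\right)^{2} = \left(-2 + \left(-6 + 6\right)\right)^{2} = \left(-2 + 0\right)^{2} = \left(-2\right)^{2} = 4$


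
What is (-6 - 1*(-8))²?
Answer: 4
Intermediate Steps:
(-6 - 1*(-8))² = (-6 + 8)² = 2² = 4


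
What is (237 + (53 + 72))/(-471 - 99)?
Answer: -181/285 ≈ -0.63509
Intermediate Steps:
(237 + (53 + 72))/(-471 - 99) = (237 + 125)/(-570) = 362*(-1/570) = -181/285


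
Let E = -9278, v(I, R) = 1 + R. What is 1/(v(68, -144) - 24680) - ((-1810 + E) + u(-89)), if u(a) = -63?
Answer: 276801272/24823 ≈ 11151.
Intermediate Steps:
1/(v(68, -144) - 24680) - ((-1810 + E) + u(-89)) = 1/((1 - 144) - 24680) - ((-1810 - 9278) - 63) = 1/(-143 - 24680) - (-11088 - 63) = 1/(-24823) - 1*(-11151) = -1/24823 + 11151 = 276801272/24823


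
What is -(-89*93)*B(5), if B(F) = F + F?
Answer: 82770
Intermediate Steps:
B(F) = 2*F
-(-89*93)*B(5) = -(-89*93)*2*5 = -(-8277)*10 = -1*(-82770) = 82770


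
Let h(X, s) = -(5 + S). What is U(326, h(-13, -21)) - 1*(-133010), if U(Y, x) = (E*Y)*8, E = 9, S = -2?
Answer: 156482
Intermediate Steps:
h(X, s) = -3 (h(X, s) = -(5 - 2) = -1*3 = -3)
U(Y, x) = 72*Y (U(Y, x) = (9*Y)*8 = 72*Y)
U(326, h(-13, -21)) - 1*(-133010) = 72*326 - 1*(-133010) = 23472 + 133010 = 156482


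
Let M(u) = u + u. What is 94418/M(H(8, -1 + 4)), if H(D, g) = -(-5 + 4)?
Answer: 47209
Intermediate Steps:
H(D, g) = 1 (H(D, g) = -1*(-1) = 1)
M(u) = 2*u
94418/M(H(8, -1 + 4)) = 94418/((2*1)) = 94418/2 = 94418*(½) = 47209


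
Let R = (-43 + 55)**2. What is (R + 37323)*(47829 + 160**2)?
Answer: 2751164343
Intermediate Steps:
R = 144 (R = 12**2 = 144)
(R + 37323)*(47829 + 160**2) = (144 + 37323)*(47829 + 160**2) = 37467*(47829 + 25600) = 37467*73429 = 2751164343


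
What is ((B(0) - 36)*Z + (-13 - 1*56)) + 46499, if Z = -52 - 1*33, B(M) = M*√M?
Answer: 49490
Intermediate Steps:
B(M) = M^(3/2)
Z = -85 (Z = -52 - 33 = -85)
((B(0) - 36)*Z + (-13 - 1*56)) + 46499 = ((0^(3/2) - 36)*(-85) + (-13 - 1*56)) + 46499 = ((0 - 36)*(-85) + (-13 - 56)) + 46499 = (-36*(-85) - 69) + 46499 = (3060 - 69) + 46499 = 2991 + 46499 = 49490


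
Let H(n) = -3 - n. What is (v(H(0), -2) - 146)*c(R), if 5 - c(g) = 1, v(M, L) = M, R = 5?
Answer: -596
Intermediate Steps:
c(g) = 4 (c(g) = 5 - 1*1 = 5 - 1 = 4)
(v(H(0), -2) - 146)*c(R) = ((-3 - 1*0) - 146)*4 = ((-3 + 0) - 146)*4 = (-3 - 146)*4 = -149*4 = -596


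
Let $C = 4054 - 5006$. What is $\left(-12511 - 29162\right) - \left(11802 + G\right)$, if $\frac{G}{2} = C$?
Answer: $-51571$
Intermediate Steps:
$C = -952$ ($C = 4054 - 5006 = -952$)
$G = -1904$ ($G = 2 \left(-952\right) = -1904$)
$\left(-12511 - 29162\right) - \left(11802 + G\right) = \left(-12511 - 29162\right) - 9898 = -41673 + \left(-11802 + 1904\right) = -41673 - 9898 = -51571$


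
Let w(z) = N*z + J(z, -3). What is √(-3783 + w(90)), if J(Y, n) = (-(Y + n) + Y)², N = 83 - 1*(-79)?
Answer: √10806 ≈ 103.95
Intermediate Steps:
N = 162 (N = 83 + 79 = 162)
J(Y, n) = n² (J(Y, n) = ((-Y - n) + Y)² = (-n)² = n²)
w(z) = 9 + 162*z (w(z) = 162*z + (-3)² = 162*z + 9 = 9 + 162*z)
√(-3783 + w(90)) = √(-3783 + (9 + 162*90)) = √(-3783 + (9 + 14580)) = √(-3783 + 14589) = √10806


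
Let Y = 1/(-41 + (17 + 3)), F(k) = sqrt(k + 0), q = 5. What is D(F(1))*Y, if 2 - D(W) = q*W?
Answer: 1/7 ≈ 0.14286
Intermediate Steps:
F(k) = sqrt(k)
D(W) = 2 - 5*W
Y = -1/21 (Y = 1/(-41 + 20) = 1/(-21) = -1/21 ≈ -0.047619)
D(F(1))*Y = (2 - 5*sqrt(1))*(-1/21) = (2 - 5*1)*(-1/21) = (2 - 5)*(-1/21) = -3*(-1/21) = 1/7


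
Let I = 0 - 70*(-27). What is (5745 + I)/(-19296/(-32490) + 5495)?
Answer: 13781175/9919547 ≈ 1.3893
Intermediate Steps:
I = 1890 (I = 0 + 1890 = 1890)
(5745 + I)/(-19296/(-32490) + 5495) = (5745 + 1890)/(-19296/(-32490) + 5495) = 7635/(-19296*(-1/32490) + 5495) = 7635/(1072/1805 + 5495) = 7635/(9919547/1805) = 7635*(1805/9919547) = 13781175/9919547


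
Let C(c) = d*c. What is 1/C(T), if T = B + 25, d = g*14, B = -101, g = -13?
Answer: 1/13832 ≈ 7.2296e-5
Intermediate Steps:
d = -182 (d = -13*14 = -182)
T = -76 (T = -101 + 25 = -76)
C(c) = -182*c
1/C(T) = 1/(-182*(-76)) = 1/13832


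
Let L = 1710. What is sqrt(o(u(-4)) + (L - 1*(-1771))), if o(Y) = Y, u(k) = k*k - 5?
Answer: 6*sqrt(97) ≈ 59.093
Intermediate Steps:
u(k) = -5 + k**2 (u(k) = k**2 - 5 = -5 + k**2)
sqrt(o(u(-4)) + (L - 1*(-1771))) = sqrt((-5 + (-4)**2) + (1710 - 1*(-1771))) = sqrt((-5 + 16) + (1710 + 1771)) = sqrt(11 + 3481) = sqrt(3492) = 6*sqrt(97)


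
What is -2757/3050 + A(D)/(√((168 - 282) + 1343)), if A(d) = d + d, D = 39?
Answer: -2757/3050 + 78*√1229/1229 ≈ 1.3210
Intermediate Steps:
A(d) = 2*d
-2757/3050 + A(D)/(√((168 - 282) + 1343)) = -2757/3050 + (2*39)/(√((168 - 282) + 1343)) = -2757*1/3050 + 78/(√(-114 + 1343)) = -2757/3050 + 78/(√1229) = -2757/3050 + 78*(√1229/1229) = -2757/3050 + 78*√1229/1229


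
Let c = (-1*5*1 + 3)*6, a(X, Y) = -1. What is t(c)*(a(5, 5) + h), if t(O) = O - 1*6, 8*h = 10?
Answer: -9/2 ≈ -4.5000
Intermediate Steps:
h = 5/4 (h = (⅛)*10 = 5/4 ≈ 1.2500)
c = -12 (c = (-5*1 + 3)*6 = (-5 + 3)*6 = -2*6 = -12)
t(O) = -6 + O (t(O) = O - 6 = -6 + O)
t(c)*(a(5, 5) + h) = (-6 - 12)*(-1 + 5/4) = -18*¼ = -9/2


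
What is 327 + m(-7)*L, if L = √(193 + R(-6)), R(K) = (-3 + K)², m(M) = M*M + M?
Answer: 327 + 42*√274 ≈ 1022.2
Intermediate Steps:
m(M) = M + M² (m(M) = M² + M = M + M²)
L = √274 (L = √(193 + (-3 - 6)²) = √(193 + (-9)²) = √(193 + 81) = √274 ≈ 16.553)
327 + m(-7)*L = 327 + (-7*(1 - 7))*√274 = 327 + (-7*(-6))*√274 = 327 + 42*√274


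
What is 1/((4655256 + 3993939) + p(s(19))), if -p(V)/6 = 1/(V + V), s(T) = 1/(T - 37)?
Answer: 1/8649249 ≈ 1.1562e-7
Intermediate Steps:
s(T) = 1/(-37 + T)
p(V) = -3/V (p(V) = -6/(V + V) = -6*1/(2*V) = -3/V)
1/((4655256 + 3993939) + p(s(19))) = 1/((4655256 + 3993939) - 3/(1/(-37 + 19))) = 1/(8649195 - 3/(1/(-18))) = 1/(8649195 - 3/(-1/18)) = 1/(8649195 - 3*(-18)) = 1/(8649195 + 54) = 1/8649249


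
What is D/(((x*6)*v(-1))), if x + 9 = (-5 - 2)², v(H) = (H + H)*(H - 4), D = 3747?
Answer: 1249/800 ≈ 1.5613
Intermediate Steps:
v(H) = 2*H*(-4 + H) (v(H) = (2*H)*(-4 + H) = 2*H*(-4 + H))
x = 40 (x = -9 + (-5 - 2)² = -9 + (-7)² = -9 + 49 = 40)
D/(((x*6)*v(-1))) = 3747/((40*6)*(2*(-1)*(-4 - 1))) = 3747/(240*(2*(-1)*(-5))) = 3747/(240*10) = 3747/2400 = (1/2400)*3747 = 1249/800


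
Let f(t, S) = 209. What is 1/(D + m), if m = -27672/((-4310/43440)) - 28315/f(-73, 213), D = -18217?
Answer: 90079/23470125204 ≈ 3.8380e-6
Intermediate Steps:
m = 25111094347/90079 (m = -27672/((-4310/43440)) - 28315/209 = -27672/((-4310*1/43440)) - 28315*1/209 = -27672/(-431/4344) - 28315/209 = -27672*(-4344/431) - 28315/209 = 120207168/431 - 28315/209 = 25111094347/90079 ≈ 2.7877e+5)
1/(D + m) = 1/(-18217 + 25111094347/90079) = 1/(23470125204/90079) = 90079/23470125204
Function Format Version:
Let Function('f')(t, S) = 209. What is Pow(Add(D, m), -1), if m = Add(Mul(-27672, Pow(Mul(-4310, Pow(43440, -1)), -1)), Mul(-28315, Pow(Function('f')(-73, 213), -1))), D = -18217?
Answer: Rational(90079, 23470125204) ≈ 3.8380e-6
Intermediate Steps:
m = Rational(25111094347, 90079) (m = Add(Mul(-27672, Pow(Mul(-4310, Pow(43440, -1)), -1)), Mul(-28315, Pow(209, -1))) = Add(Mul(-27672, Pow(Mul(-4310, Rational(1, 43440)), -1)), Mul(-28315, Rational(1, 209))) = Add(Mul(-27672, Pow(Rational(-431, 4344), -1)), Rational(-28315, 209)) = Add(Mul(-27672, Rational(-4344, 431)), Rational(-28315, 209)) = Add(Rational(120207168, 431), Rational(-28315, 209)) = Rational(25111094347, 90079) ≈ 2.7877e+5)
Pow(Add(D, m), -1) = Pow(Add(-18217, Rational(25111094347, 90079)), -1) = Pow(Rational(23470125204, 90079), -1) = Rational(90079, 23470125204)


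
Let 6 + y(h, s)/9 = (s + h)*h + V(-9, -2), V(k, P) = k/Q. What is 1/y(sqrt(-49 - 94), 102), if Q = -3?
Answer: -73/6790896 - 17*I*sqrt(143)/2263632 ≈ -1.075e-5 - 8.9807e-5*I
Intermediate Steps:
V(k, P) = -k/3 (V(k, P) = k/(-3) = k*(-1/3) = -k/3)
y(h, s) = -27 + 9*h*(h + s) (y(h, s) = -54 + 9*((s + h)*h - 1/3*(-9)) = -54 + 9*((h + s)*h + 3) = -54 + 9*(h*(h + s) + 3) = -54 + 9*(3 + h*(h + s)) = -54 + (27 + 9*h*(h + s)) = -27 + 9*h*(h + s))
1/y(sqrt(-49 - 94), 102) = 1/(-27 + 9*(sqrt(-49 - 94))**2 + 9*sqrt(-49 - 94)*102) = 1/(-27 + 9*(sqrt(-143))**2 + 9*sqrt(-143)*102) = 1/(-27 + 9*(I*sqrt(143))**2 + 9*(I*sqrt(143))*102) = 1/(-27 + 9*(-143) + 918*I*sqrt(143)) = 1/(-27 - 1287 + 918*I*sqrt(143)) = 1/(-1314 + 918*I*sqrt(143))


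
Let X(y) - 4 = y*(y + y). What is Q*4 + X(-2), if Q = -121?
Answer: -472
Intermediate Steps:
X(y) = 4 + 2*y**2 (X(y) = 4 + y*(y + y) = 4 + y*(2*y) = 4 + 2*y**2)
Q*4 + X(-2) = -121*4 + (4 + 2*(-2)**2) = -484 + (4 + 2*4) = -484 + (4 + 8) = -484 + 12 = -472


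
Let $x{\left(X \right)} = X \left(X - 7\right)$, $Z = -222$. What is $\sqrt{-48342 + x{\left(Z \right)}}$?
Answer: $8 \sqrt{39} \approx 49.96$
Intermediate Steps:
$x{\left(X \right)} = X \left(-7 + X\right)$
$\sqrt{-48342 + x{\left(Z \right)}} = \sqrt{-48342 - 222 \left(-7 - 222\right)} = \sqrt{-48342 - -50838} = \sqrt{-48342 + 50838} = \sqrt{2496} = 8 \sqrt{39}$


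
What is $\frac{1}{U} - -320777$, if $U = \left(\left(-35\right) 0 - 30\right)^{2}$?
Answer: $\frac{288699301}{900} \approx 3.2078 \cdot 10^{5}$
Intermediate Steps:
$U = 900$ ($U = \left(0 - 30\right)^{2} = \left(-30\right)^{2} = 900$)
$\frac{1}{U} - -320777 = \frac{1}{900} - -320777 = \frac{1}{900} + 320777 = \frac{288699301}{900}$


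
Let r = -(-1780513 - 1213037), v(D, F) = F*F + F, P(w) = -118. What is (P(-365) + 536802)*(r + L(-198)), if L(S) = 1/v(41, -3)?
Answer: 4819771432942/3 ≈ 1.6066e+12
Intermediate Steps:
v(D, F) = F + F**2 (v(D, F) = F**2 + F = F + F**2)
r = 2993550 (r = -1*(-2993550) = 2993550)
L(S) = 1/6 (L(S) = 1/(-3*(1 - 3)) = 1/(-3*(-2)) = 1/6)
(P(-365) + 536802)*(r + L(-198)) = (-118 + 536802)*(2993550 + 1/6) = 536684*(17961301/6) = 4819771432942/3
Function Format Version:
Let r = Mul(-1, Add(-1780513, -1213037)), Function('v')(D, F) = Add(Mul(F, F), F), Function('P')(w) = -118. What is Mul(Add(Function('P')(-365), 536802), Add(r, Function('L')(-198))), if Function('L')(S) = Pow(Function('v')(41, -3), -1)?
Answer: Rational(4819771432942, 3) ≈ 1.6066e+12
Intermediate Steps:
Function('v')(D, F) = Add(F, Pow(F, 2)) (Function('v')(D, F) = Add(Pow(F, 2), F) = Add(F, Pow(F, 2)))
r = 2993550 (r = Mul(-1, -2993550) = 2993550)
Function('L')(S) = Rational(1, 6) (Function('L')(S) = Pow(Mul(-3, Add(1, -3)), -1) = Pow(Mul(-3, -2), -1) = Pow(6, -1) = Rational(1, 6))
Mul(Add(Function('P')(-365), 536802), Add(r, Function('L')(-198))) = Mul(Add(-118, 536802), Add(2993550, Rational(1, 6))) = Mul(536684, Rational(17961301, 6)) = Rational(4819771432942, 3)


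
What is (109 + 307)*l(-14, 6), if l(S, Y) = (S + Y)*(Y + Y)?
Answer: -39936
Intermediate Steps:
l(S, Y) = 2*Y*(S + Y) (l(S, Y) = (S + Y)*(2*Y) = 2*Y*(S + Y))
(109 + 307)*l(-14, 6) = (109 + 307)*(2*6*(-14 + 6)) = 416*(2*6*(-8)) = 416*(-96) = -39936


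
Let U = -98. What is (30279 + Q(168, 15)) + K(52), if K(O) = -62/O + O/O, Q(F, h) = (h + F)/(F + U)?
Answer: 13778047/455 ≈ 30281.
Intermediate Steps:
Q(F, h) = (F + h)/(-98 + F) (Q(F, h) = (h + F)/(F - 98) = (F + h)/(-98 + F))
K(O) = 1 - 62/O (K(O) = -62/O + 1 = 1 - 62/O)
(30279 + Q(168, 15)) + K(52) = (30279 + (168 + 15)/(-98 + 168)) + (-62 + 52)/52 = (30279 + 183/70) + (1/52)*(-10) = (30279 + (1/70)*183) - 5/26 = (30279 + 183/70) - 5/26 = 2119713/70 - 5/26 = 13778047/455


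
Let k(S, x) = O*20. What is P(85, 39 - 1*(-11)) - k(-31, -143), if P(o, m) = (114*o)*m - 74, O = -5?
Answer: 484526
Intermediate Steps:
k(S, x) = -100 (k(S, x) = -5*20 = -100)
P(o, m) = -74 + 114*m*o (P(o, m) = 114*m*o - 74 = -74 + 114*m*o)
P(85, 39 - 1*(-11)) - k(-31, -143) = (-74 + 114*(39 - 1*(-11))*85) - 1*(-100) = (-74 + 114*(39 + 11)*85) + 100 = (-74 + 114*50*85) + 100 = (-74 + 484500) + 100 = 484426 + 100 = 484526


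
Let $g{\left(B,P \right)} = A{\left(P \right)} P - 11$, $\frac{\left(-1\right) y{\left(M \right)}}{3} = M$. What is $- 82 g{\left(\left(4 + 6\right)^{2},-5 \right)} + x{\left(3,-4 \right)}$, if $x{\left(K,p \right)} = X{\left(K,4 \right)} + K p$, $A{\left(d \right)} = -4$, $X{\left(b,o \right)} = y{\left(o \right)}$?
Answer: $-762$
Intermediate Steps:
$y{\left(M \right)} = - 3 M$
$X{\left(b,o \right)} = - 3 o$
$x{\left(K,p \right)} = -12 + K p$ ($x{\left(K,p \right)} = \left(-3\right) 4 + K p = -12 + K p$)
$g{\left(B,P \right)} = -11 - 4 P$ ($g{\left(B,P \right)} = - 4 P - 11 = -11 - 4 P$)
$- 82 g{\left(\left(4 + 6\right)^{2},-5 \right)} + x{\left(3,-4 \right)} = - 82 \left(-11 - -20\right) + \left(-12 + 3 \left(-4\right)\right) = - 82 \left(-11 + 20\right) - 24 = \left(-82\right) 9 - 24 = -738 - 24 = -762$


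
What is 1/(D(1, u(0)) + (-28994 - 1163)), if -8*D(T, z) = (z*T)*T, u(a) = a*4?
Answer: -1/30157 ≈ -3.3160e-5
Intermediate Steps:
u(a) = 4*a
D(T, z) = -z*T**2/8 (D(T, z) = -z*T*T/8 = -T*z*T/8 = -z*T**2/8)
1/(D(1, u(0)) + (-28994 - 1163)) = 1/(-1/8*4*0*1**2 + (-28994 - 1163)) = 1/(-1/8*0*1 - 30157) = 1/(0 - 30157) = 1/(-30157) = -1/30157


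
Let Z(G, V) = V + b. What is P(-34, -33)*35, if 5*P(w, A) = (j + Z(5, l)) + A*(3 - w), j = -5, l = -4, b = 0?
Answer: -8610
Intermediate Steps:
Z(G, V) = V (Z(G, V) = V + 0 = V)
P(w, A) = -9/5 + A*(3 - w)/5 (P(w, A) = ((-5 - 4) + A*(3 - w))/5 = (-9 + A*(3 - w))/5 = -9/5 + A*(3 - w)/5)
P(-34, -33)*35 = (-9/5 + (⅗)*(-33) - ⅕*(-33)*(-34))*35 = (-9/5 - 99/5 - 1122/5)*35 = -246*35 = -8610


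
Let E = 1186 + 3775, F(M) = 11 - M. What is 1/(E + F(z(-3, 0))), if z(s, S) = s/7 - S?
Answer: 7/34807 ≈ 0.00020111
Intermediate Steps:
z(s, S) = -S + s/7 (z(s, S) = s*(⅐) - S = s/7 - S = -S + s/7)
E = 4961
1/(E + F(z(-3, 0))) = 1/(4961 + (11 - (-1*0 + (⅐)*(-3)))) = 1/(4961 + (11 - (0 - 3/7))) = 1/(4961 + (11 - 1*(-3/7))) = 1/(4961 + (11 + 3/7)) = 1/(4961 + 80/7) = 1/(34807/7) = 7/34807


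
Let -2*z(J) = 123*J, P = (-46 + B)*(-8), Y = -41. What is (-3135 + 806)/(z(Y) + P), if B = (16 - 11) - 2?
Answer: -4658/5731 ≈ -0.81277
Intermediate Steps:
B = 3 (B = 5 - 2 = 3)
P = 344 (P = (-46 + 3)*(-8) = -43*(-8) = 344)
z(J) = -123*J/2
(-3135 + 806)/(z(Y) + P) = (-3135 + 806)/(-123/2*(-41) + 344) = -2329/(5043/2 + 344) = -2329/5731/2 = -2329*2/5731 = -4658/5731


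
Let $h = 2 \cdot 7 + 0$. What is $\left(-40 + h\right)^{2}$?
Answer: $676$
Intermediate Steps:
$h = 14$ ($h = 14 + 0 = 14$)
$\left(-40 + h\right)^{2} = \left(-40 + 14\right)^{2} = \left(-26\right)^{2} = 676$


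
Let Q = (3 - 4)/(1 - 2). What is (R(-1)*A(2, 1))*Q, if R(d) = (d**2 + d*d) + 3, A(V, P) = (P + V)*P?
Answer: 15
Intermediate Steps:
Q = 1 (Q = -1/(-1) = -1*(-1) = 1)
A(V, P) = P*(P + V)
R(d) = 3 + 2*d**2 (R(d) = (d**2 + d**2) + 3 = 2*d**2 + 3 = 3 + 2*d**2)
(R(-1)*A(2, 1))*Q = ((3 + 2*(-1)**2)*(1*(1 + 2)))*1 = ((3 + 2*1)*(1*3))*1 = ((3 + 2)*3)*1 = (5*3)*1 = 15*1 = 15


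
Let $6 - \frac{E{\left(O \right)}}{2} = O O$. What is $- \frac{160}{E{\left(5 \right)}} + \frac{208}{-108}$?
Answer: $\frac{1172}{513} \approx 2.2846$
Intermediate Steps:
$E{\left(O \right)} = 12 - 2 O^{2}$ ($E{\left(O \right)} = 12 - 2 O O = 12 - 2 O^{2}$)
$- \frac{160}{E{\left(5 \right)}} + \frac{208}{-108} = - \frac{160}{12 - 2 \cdot 5^{2}} + \frac{208}{-108} = - \frac{160}{12 - 50} + 208 \left(- \frac{1}{108}\right) = - \frac{160}{12 - 50} - \frac{52}{27} = - \frac{160}{-38} - \frac{52}{27} = \left(-160\right) \left(- \frac{1}{38}\right) - \frac{52}{27} = \frac{80}{19} - \frac{52}{27} = \frac{1172}{513}$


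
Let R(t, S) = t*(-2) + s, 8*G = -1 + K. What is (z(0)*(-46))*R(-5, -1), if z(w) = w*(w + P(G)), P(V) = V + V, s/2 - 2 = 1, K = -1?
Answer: 0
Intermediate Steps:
s = 6 (s = 4 + 2*1 = 4 + 2 = 6)
G = -¼ (G = (-1 - 1)/8 = (⅛)*(-2) = -¼ ≈ -0.25000)
P(V) = 2*V
R(t, S) = 6 - 2*t (R(t, S) = t*(-2) + 6 = -2*t + 6 = 6 - 2*t)
z(w) = w*(-½ + w) (z(w) = w*(w + 2*(-¼)) = w*(w - ½) = w*(-½ + w))
(z(0)*(-46))*R(-5, -1) = ((0*(-½ + 0))*(-46))*(6 - 2*(-5)) = ((0*(-½))*(-46))*(6 + 10) = (0*(-46))*16 = 0*16 = 0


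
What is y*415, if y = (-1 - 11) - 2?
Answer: -5810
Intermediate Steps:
y = -14 (y = -12 - 2 = -14)
y*415 = -14*415 = -5810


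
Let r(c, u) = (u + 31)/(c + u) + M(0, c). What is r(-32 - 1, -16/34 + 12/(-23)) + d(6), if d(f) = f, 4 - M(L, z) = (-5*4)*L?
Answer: 121177/13291 ≈ 9.1172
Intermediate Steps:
M(L, z) = 4 + 20*L (M(L, z) = 4 - (-5*4)*L = 4 - (-20)*L = 4 + 20*L)
r(c, u) = 4 + (31 + u)/(c + u) (r(c, u) = (u + 31)/(c + u) + (4 + 20*0) = (31 + u)/(c + u) + (4 + 0) = (31 + u)/(c + u) + 4 = 4 + (31 + u)/(c + u))
r(-32 - 1, -16/34 + 12/(-23)) + d(6) = (31 + 4*(-32 - 1) + 5*(-16/34 + 12/(-23)))/((-32 - 1) + (-16/34 + 12/(-23))) + 6 = (31 + 4*(-33) + 5*(-16*1/34 + 12*(-1/23)))/(-33 + (-16*1/34 + 12*(-1/23))) + 6 = (31 - 132 + 5*(-8/17 - 12/23))/(-33 + (-8/17 - 12/23)) + 6 = (31 - 132 + 5*(-388/391))/(-33 - 388/391) + 6 = (31 - 132 - 1940/391)/(-13291/391) + 6 = -391/13291*(-41431/391) + 6 = 41431/13291 + 6 = 121177/13291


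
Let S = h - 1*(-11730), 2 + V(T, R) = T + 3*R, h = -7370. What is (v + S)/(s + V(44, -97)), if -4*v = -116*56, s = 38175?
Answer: 2992/18963 ≈ 0.15778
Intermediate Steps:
V(T, R) = -2 + T + 3*R (V(T, R) = -2 + (T + 3*R) = -2 + T + 3*R)
S = 4360 (S = -7370 - 1*(-11730) = -7370 + 11730 = 4360)
v = 1624 (v = -(-29)*56 = -1/4*(-6496) = 1624)
(v + S)/(s + V(44, -97)) = (1624 + 4360)/(38175 + (-2 + 44 + 3*(-97))) = 5984/(38175 + (-2 + 44 - 291)) = 5984/(38175 - 249) = 5984/37926 = 5984*(1/37926) = 2992/18963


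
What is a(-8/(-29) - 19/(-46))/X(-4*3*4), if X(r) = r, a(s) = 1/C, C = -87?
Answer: 1/4176 ≈ 0.00023946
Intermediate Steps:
a(s) = -1/87 (a(s) = 1/(-87) = -1/87)
a(-8/(-29) - 19/(-46))/X(-4*3*4) = -1/(87*(-4*3*4)) = -1/(87*((-12*4))) = -1/87/(-48) = -1/87*(-1/48) = 1/4176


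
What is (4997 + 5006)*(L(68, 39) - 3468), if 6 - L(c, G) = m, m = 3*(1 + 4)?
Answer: -34780431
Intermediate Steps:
m = 15 (m = 3*5 = 15)
L(c, G) = -9 (L(c, G) = 6 - 1*15 = 6 - 15 = -9)
(4997 + 5006)*(L(68, 39) - 3468) = (4997 + 5006)*(-9 - 3468) = 10003*(-3477) = -34780431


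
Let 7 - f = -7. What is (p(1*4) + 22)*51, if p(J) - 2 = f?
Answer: 1938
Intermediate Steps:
f = 14 (f = 7 - 1*(-7) = 7 + 7 = 14)
p(J) = 16 (p(J) = 2 + 14 = 16)
(p(1*4) + 22)*51 = (16 + 22)*51 = 38*51 = 1938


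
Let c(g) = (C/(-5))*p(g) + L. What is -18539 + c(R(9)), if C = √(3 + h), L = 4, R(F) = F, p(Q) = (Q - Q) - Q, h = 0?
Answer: -18535 + 9*√3/5 ≈ -18532.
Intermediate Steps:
p(Q) = -Q (p(Q) = 0 - Q = -Q)
C = √3 (C = √(3 + 0) = √3 ≈ 1.7320)
c(g) = 4 + g*√3/5 (c(g) = (√3/(-5))*(-g) + 4 = (√3*(-⅕))*(-g) + 4 = (-√3/5)*(-g) + 4 = g*√3/5 + 4 = 4 + g*√3/5)
-18539 + c(R(9)) = -18539 + (4 + (⅕)*9*√3) = -18539 + (4 + 9*√3/5) = -18535 + 9*√3/5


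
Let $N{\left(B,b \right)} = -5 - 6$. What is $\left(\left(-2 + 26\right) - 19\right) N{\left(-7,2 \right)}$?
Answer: $-55$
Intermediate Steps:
$N{\left(B,b \right)} = -11$ ($N{\left(B,b \right)} = -5 - 6 = -11$)
$\left(\left(-2 + 26\right) - 19\right) N{\left(-7,2 \right)} = \left(\left(-2 + 26\right) - 19\right) \left(-11\right) = \left(24 - 19\right) \left(-11\right) = 5 \left(-11\right) = -55$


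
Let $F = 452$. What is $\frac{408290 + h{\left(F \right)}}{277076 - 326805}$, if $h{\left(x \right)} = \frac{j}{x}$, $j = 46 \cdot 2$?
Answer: $- \frac{46136793}{5619377} \approx -8.2103$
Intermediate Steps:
$j = 92$
$h{\left(x \right)} = \frac{92}{x}$
$\frac{408290 + h{\left(F \right)}}{277076 - 326805} = \frac{408290 + \frac{92}{452}}{277076 - 326805} = \frac{408290 + 92 \cdot \frac{1}{452}}{-49729} = \left(408290 + \frac{23}{113}\right) \left(- \frac{1}{49729}\right) = \frac{46136793}{113} \left(- \frac{1}{49729}\right) = - \frac{46136793}{5619377}$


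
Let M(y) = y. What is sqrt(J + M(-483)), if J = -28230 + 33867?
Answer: sqrt(5154) ≈ 71.791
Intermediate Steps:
J = 5637
sqrt(J + M(-483)) = sqrt(5637 - 483) = sqrt(5154)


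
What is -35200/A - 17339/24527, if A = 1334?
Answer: -443240313/16359509 ≈ -27.094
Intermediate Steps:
-35200/A - 17339/24527 = -35200/1334 - 17339/24527 = -35200*1/1334 - 17339*1/24527 = -17600/667 - 17339/24527 = -443240313/16359509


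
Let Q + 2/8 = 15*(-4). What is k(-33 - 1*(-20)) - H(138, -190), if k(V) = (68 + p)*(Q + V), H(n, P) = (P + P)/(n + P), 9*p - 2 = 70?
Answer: -72466/13 ≈ -5574.3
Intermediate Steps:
Q = -241/4 (Q = -1/4 + 15*(-4) = -1/4 - 60 = -241/4 ≈ -60.250)
p = 8 (p = 2/9 + (1/9)*70 = 2/9 + 70/9 = 8)
H(n, P) = 2*P/(P + n) (H(n, P) = (2*P)/(P + n) = 2*P/(P + n))
k(V) = -4579 + 76*V (k(V) = (68 + 8)*(-241/4 + V) = 76*(-241/4 + V) = -4579 + 76*V)
k(-33 - 1*(-20)) - H(138, -190) = (-4579 + 76*(-33 - 1*(-20))) - 2*(-190)/(-190 + 138) = (-4579 + 76*(-33 + 20)) - 2*(-190)/(-52) = (-4579 + 76*(-13)) - 2*(-190)*(-1)/52 = (-4579 - 988) - 1*95/13 = -5567 - 95/13 = -72466/13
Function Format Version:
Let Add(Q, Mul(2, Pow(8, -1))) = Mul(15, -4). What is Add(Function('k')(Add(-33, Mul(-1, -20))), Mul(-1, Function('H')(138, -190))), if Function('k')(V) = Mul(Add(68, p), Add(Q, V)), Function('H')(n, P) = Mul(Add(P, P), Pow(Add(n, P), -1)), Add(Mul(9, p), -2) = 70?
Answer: Rational(-72466, 13) ≈ -5574.3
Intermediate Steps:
Q = Rational(-241, 4) (Q = Add(Rational(-1, 4), Mul(15, -4)) = Add(Rational(-1, 4), -60) = Rational(-241, 4) ≈ -60.250)
p = 8 (p = Add(Rational(2, 9), Mul(Rational(1, 9), 70)) = Add(Rational(2, 9), Rational(70, 9)) = 8)
Function('H')(n, P) = Mul(2, P, Pow(Add(P, n), -1)) (Function('H')(n, P) = Mul(Mul(2, P), Pow(Add(P, n), -1)) = Mul(2, P, Pow(Add(P, n), -1)))
Function('k')(V) = Add(-4579, Mul(76, V)) (Function('k')(V) = Mul(Add(68, 8), Add(Rational(-241, 4), V)) = Mul(76, Add(Rational(-241, 4), V)) = Add(-4579, Mul(76, V)))
Add(Function('k')(Add(-33, Mul(-1, -20))), Mul(-1, Function('H')(138, -190))) = Add(Add(-4579, Mul(76, Add(-33, Mul(-1, -20)))), Mul(-1, Mul(2, -190, Pow(Add(-190, 138), -1)))) = Add(Add(-4579, Mul(76, Add(-33, 20))), Mul(-1, Mul(2, -190, Pow(-52, -1)))) = Add(Add(-4579, Mul(76, -13)), Mul(-1, Mul(2, -190, Rational(-1, 52)))) = Add(Add(-4579, -988), Mul(-1, Rational(95, 13))) = Add(-5567, Rational(-95, 13)) = Rational(-72466, 13)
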